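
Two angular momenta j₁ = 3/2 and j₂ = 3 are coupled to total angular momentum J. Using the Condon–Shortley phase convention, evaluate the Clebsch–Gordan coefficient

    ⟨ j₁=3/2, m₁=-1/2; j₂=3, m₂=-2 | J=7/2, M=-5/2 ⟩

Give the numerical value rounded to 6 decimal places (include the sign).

+√(1/7) = +0.377964

√[8·1!2!5!/9! · 1!2!1!5!1!6!] = √(6400/7)
  +(−1)^0/∏(0,1,2,1,0,4)! = 1/48  (running 1/48)
  +(−1)^1/∏(1,0,1,0,1,5)! = -1/120  (running 1/80)
⟨..|..⟩ = √(6400/7)·(1/80) = +0.377964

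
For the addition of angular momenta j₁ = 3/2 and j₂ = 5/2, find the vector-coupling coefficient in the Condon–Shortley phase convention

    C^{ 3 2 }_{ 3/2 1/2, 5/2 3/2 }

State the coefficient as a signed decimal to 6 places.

√[7·1!2!4!/8! · 2!1!4!1!5!1!] = √(48)
  +(−1)^0/∏(0,1,1,4,1,0)! = 1/24  (running 1/24)
  +(−1)^1/∏(1,0,0,3,2,1)! = -1/12  (running -1/24)
⟨..|..⟩ = √(48)·(-1/24) = -0.288675

-0.288675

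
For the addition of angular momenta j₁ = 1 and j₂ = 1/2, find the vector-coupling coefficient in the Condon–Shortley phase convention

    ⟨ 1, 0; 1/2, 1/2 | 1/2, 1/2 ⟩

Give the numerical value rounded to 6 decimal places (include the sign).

-0.577350

triangle: 1!·1!·0!/3! = 1/6
(j±m)!: 1!·1!·1!·0!·1!·0! = 1
prefactor² = (2J+1)·Δ·N² = 1/3
  k=1: −1/(1!·0!·0!·0!·1!·0!) = -1
Σ = -1  ⇒  CG² = 1/3·(-1)² = 1/3
CG = −√(1/3) = -0.577350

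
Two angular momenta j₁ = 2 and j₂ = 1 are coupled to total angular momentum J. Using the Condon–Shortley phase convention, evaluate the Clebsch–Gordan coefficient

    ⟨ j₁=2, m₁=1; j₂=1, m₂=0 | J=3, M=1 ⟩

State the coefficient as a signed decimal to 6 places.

+√(8/15) = +0.730297

j₁+j₂−J=0  J+j₁−j₂=4  J−j₁+j₂=2  j₁+j₂+J+1=7
(j₁±m₁, j₂±m₂, J±M) = (3,1,1,1,4,2)
P² = 96/5
sum k=0..0:
  [0] +1/6 = 1/6
S = 1/6
C² = P²·S² = 8/15 ; C = +0.730297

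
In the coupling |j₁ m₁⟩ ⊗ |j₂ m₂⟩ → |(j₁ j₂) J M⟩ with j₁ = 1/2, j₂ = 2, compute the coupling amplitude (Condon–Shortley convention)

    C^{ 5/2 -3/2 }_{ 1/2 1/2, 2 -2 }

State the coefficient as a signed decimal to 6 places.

triangle: 0!*1!*4!/6! = 24/720
(j±m)!: 1!*0!*0!*4!*1!*4! = 576
prefactor² = (2J+1)*Δ*N² = 576/5
  k=0: +1/(0!*0!*0!*0!*1!*4!) = 1/24
Σ = 1/24  ⇒  CG² = 576/5*1/24² = 1/5
CG = +√(1/5) = +0.447214

+√(1/5) ≈ +0.447214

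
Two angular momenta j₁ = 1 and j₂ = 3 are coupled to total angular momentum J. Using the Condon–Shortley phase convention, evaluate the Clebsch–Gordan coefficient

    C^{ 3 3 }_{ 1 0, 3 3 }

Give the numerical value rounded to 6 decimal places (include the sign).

j₁+j₂−J=1  J+j₁−j₂=1  J−j₁+j₂=5  j₁+j₂+J+1=8
(j₁±m₁, j₂±m₂, J±M) = (1,1,6,0,6,0)
P² = 10800
sum k=1..1:
  [1] −1/120 = -1/120
S = -1/120
C² = P²·S² = 3/4 ; C = -0.866025

−√(3/4) ≈ -0.866025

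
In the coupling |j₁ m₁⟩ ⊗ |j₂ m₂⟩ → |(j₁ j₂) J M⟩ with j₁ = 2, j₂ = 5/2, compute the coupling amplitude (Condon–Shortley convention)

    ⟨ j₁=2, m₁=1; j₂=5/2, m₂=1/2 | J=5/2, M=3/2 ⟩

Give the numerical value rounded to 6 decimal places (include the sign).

triangle: 2!×2!×3!/8! = 24/40320
(j±m)!: 3!×1!×3!×2!×4!×1! = 1728
prefactor² = (2J+1)×Δ×N² = 216/35
  k=0: +1/(0!×2!×1!×3!×1!×0!) = 1/12
  k=1: −1/(1!×1!×0!×2!×2!×1!) = -1/4
Σ = -1/6  ⇒  CG² = 216/35×(-1/6)² = 6/35
CG = −√(6/35) = -0.414039

-0.414039  (= −√(6/35))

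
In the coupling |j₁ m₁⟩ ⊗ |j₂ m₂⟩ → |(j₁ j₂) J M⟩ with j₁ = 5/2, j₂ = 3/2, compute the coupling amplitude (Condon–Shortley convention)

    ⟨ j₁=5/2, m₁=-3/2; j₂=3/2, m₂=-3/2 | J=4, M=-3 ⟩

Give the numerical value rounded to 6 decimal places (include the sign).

+0.790569

triangle: 0!*5!*3!/9! = 720/362880
(j±m)!: 1!*4!*0!*3!*1!*7! = 725760
prefactor² = (2J+1)*Δ*N² = 12960
  k=0: +1/(0!*0!*4!*0!*1!*3!) = 1/144
Σ = 1/144  ⇒  CG² = 12960*1/144² = 5/8
CG = +√(5/8) = +0.790569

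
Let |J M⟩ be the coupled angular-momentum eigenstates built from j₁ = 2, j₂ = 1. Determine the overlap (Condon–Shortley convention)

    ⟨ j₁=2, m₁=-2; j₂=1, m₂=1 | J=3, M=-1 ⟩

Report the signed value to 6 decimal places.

+0.258199  (= +√(1/15))

√[7·0!4!2!/7! · 0!4!2!0!2!4!] = √(768/5)
  +(−1)^0/∏(0,0,4,2,0,0)! = 1/48  (running 1/48)
⟨..|..⟩ = √(768/5)·(1/48) = +0.258199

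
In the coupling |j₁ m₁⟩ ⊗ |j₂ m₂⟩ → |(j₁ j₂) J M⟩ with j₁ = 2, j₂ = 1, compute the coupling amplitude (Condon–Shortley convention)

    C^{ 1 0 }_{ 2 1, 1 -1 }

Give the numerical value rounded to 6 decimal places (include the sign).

+0.547723

√[3·2!2!0!/5! · 3!1!0!2!1!1!] = √(6/5)
  +(−1)^0/∏(0,2,1,0,1,0)! = 1/2  (running 1/2)
⟨..|..⟩ = √(6/5)·(1/2) = +0.547723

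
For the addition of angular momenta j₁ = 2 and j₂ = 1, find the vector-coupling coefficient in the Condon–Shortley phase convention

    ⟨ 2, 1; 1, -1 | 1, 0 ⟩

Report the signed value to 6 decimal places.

+√(3/10) = +0.547723

triangle: 2!·2!·0!/5! = 4/120
(j±m)!: 3!·1!·0!·2!·1!·1! = 12
prefactor² = (2J+1)·Δ·N² = 6/5
  k=0: +1/(0!·2!·1!·0!·1!·0!) = 1/2
Σ = 1/2  ⇒  CG² = 6/5·1/2² = 3/10
CG = +√(3/10) = +0.547723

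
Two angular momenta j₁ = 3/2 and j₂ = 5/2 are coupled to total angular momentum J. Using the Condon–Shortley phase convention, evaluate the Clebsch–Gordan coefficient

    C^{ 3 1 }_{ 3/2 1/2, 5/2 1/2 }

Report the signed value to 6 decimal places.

+√(1/60) = +0.129099

√[7·1!2!4!/8! · 2!1!3!2!4!2!] = √(48/5)
  +(−1)^0/∏(0,1,1,3,1,1)! = 1/6  (running 1/6)
  +(−1)^1/∏(1,0,0,2,2,2)! = -1/8  (running 1/24)
⟨..|..⟩ = √(48/5)·(1/24) = +0.129099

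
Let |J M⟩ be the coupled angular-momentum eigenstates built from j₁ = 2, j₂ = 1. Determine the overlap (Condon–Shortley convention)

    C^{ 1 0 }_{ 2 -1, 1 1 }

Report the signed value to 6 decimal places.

+0.547723

triangle: 2!×2!×0!/5! = 4/120
(j±m)!: 1!×3!×2!×0!×1!×1! = 12
prefactor² = (2J+1)×Δ×N² = 6/5
  k=2: +1/(2!×0!×1!×0!×1!×0!) = 1/2
Σ = 1/2  ⇒  CG² = 6/5×1/2² = 3/10
CG = +√(3/10) = +0.547723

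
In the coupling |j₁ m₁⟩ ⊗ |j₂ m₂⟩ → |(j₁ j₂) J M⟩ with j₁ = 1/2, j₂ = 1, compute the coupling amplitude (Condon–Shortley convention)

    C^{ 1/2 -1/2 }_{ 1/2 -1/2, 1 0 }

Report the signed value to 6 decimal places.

-0.577350

triangle: 1!·0!·1!/3! = 1/6
(j±m)!: 0!·1!·1!·1!·0!·1! = 1
prefactor² = (2J+1)·Δ·N² = 1/3
  k=1: −1/(1!·0!·0!·0!·0!·1!) = -1
Σ = -1  ⇒  CG² = 1/3·(-1)² = 1/3
CG = −√(1/3) = -0.577350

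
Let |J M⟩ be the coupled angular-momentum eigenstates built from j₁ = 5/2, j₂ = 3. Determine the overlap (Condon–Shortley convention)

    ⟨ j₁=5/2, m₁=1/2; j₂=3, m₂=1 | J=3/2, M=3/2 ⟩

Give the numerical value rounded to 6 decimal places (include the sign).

+√(9/35) = +0.507093

√[4·4!1!2!/8! · 3!2!4!2!3!0!] = √(576/35)
  +(−1)^2/∏(2,2,0,2,1,0)! = 1/8  (running 1/8)
⟨..|..⟩ = √(576/35)·(1/8) = +0.507093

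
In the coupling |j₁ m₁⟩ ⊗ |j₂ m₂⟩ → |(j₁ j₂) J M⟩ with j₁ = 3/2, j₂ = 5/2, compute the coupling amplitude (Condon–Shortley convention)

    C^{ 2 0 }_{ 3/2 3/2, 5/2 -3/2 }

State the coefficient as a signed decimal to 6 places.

+√(3/7) ≈ +0.654654

j₁+j₂−J=2  J+j₁−j₂=1  J−j₁+j₂=3  j₁+j₂+J+1=7
(j₁±m₁, j₂±m₂, J±M) = (3,0,1,4,2,2)
P² = 48/7
sum k=0..0:
  [0] +1/4 = 1/4
S = 1/4
C² = P²·S² = 3/7 ; C = +0.654654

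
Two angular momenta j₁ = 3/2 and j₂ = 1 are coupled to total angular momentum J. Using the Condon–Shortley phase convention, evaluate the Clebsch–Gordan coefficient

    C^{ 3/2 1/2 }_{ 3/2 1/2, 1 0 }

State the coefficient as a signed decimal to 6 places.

+√(1/15) = +0.258199

√[4·1!2!1!/5! · 2!1!1!1!2!1!] = √(4/15)
  +(−1)^0/∏(0,1,1,1,1,0)! = 1  (running 1)
  +(−1)^1/∏(1,0,0,0,2,1)! = -1/2  (running 1/2)
⟨..|..⟩ = √(4/15)·(1/2) = +0.258199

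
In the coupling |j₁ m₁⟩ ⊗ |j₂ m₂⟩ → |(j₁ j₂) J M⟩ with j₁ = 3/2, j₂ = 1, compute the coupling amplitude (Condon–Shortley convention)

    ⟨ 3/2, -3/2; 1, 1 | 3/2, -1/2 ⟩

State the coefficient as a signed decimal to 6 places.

-0.632456

triangle: 1!·2!·1!/5! = 2/120
(j±m)!: 0!·3!·2!·0!·1!·2! = 24
prefactor² = (2J+1)·Δ·N² = 8/5
  k=1: −1/(1!·0!·2!·1!·0!·0!) = -1/2
Σ = -1/2  ⇒  CG² = 8/5·(-1/2)² = 2/5
CG = −√(2/5) = -0.632456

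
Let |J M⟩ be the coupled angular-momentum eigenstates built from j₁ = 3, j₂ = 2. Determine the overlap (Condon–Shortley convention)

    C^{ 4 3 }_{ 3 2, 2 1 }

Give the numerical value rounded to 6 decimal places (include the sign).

+0.223607  (= +√(1/20))

√[9·1!5!3!/10! · 5!1!3!1!7!1!] = √(6480)
  +(−1)^0/∏(0,1,1,3,4,0)! = 1/144  (running 1/144)
  +(−1)^1/∏(1,0,0,2,5,1)! = -1/240  (running 1/360)
⟨..|..⟩ = √(6480)·(1/360) = +0.223607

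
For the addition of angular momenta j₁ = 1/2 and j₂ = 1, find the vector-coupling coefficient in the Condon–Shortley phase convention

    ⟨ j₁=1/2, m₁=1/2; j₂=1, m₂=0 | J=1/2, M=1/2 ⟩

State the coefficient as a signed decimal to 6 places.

triangle: 1!*0!*1!/3! = 1/6
(j±m)!: 1!*0!*1!*1!*1!*0! = 1
prefactor² = (2J+1)*Δ*N² = 1/3
  k=0: +1/(0!*1!*0!*1!*0!*0!) = 1
Σ = 1  ⇒  CG² = 1/3*1² = 1/3
CG = +√(1/3) = +0.577350

+0.577350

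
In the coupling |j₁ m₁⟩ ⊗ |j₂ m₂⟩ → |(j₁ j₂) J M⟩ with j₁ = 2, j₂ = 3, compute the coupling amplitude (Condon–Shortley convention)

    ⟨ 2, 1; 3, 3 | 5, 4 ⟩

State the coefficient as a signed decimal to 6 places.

triangle: 0!·4!·6!/11! = 17280/39916800
(j±m)!: 3!·1!·6!·0!·9!·1! = 1567641600
prefactor² = (2J+1)·Δ·N² = 7464960
  k=0: +1/(0!·0!·1!·6!·3!·0!) = 1/4320
Σ = 1/4320  ⇒  CG² = 7464960·1/4320² = 2/5
CG = +√(2/5) = +0.632456

+0.632456  (= +√(2/5))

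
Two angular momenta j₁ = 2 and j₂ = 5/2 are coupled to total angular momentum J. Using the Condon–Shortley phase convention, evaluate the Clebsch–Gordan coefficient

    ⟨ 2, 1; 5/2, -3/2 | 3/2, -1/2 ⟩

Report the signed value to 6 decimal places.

j₁+j₂−J=3  J+j₁−j₂=1  J−j₁+j₂=2  j₁+j₂+J+1=7
(j₁±m₁, j₂±m₂, J±M) = (3,1,1,4,1,2)
P² = 96/35
sum k=0..1:
  [0] +1/6 = 1/6
  [1] −1/4 = -1/4
S = -1/12
C² = P²·S² = 2/105 ; C = -0.138013

−√(2/105) = -0.138013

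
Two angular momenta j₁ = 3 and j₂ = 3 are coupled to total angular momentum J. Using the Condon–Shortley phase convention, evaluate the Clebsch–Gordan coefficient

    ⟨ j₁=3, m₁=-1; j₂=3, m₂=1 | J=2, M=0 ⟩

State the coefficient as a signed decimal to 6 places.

-0.327327  (= −√(3/28))

j₁+j₂−J=4  J+j₁−j₂=2  J−j₁+j₂=2  j₁+j₂+J+1=9
(j₁±m₁, j₂±m₂, J±M) = (2,4,4,2,2,2)
P² = 256/21
sum k=2..4:
  [2] +1/16 = 1/16
  [3] −1/6 = -1/6
  [4] +1/96 = 1/96
S = -3/32
C² = P²·S² = 3/28 ; C = -0.327327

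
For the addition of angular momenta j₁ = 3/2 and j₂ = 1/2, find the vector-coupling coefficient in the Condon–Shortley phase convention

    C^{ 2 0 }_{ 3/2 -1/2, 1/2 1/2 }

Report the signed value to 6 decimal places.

+√(1/2) = +0.707107

√[5·0!3!1!/5! · 1!2!1!0!2!2!] = √(2)
  +(−1)^0/∏(0,0,2,1,1,0)! = 1/2  (running 1/2)
⟨..|..⟩ = √(2)·(1/2) = +0.707107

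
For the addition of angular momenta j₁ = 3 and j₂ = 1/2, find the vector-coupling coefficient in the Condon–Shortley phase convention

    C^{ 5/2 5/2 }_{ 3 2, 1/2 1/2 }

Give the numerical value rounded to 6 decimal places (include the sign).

-0.377964

triangle: 1!·5!·0!/7! = 120/5040
(j±m)!: 5!·1!·1!·0!·5!·0! = 14400
prefactor² = (2J+1)·Δ·N² = 14400/7
  k=1: −1/(1!·0!·0!·0!·5!·0!) = -1/120
Σ = -1/120  ⇒  CG² = 14400/7·(-1/120)² = 1/7
CG = −√(1/7) = -0.377964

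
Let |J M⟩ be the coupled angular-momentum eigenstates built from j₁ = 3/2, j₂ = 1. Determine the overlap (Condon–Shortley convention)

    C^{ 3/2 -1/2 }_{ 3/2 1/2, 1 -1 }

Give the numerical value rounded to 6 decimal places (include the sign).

+√(8/15) = +0.730297

triangle: 1!*2!*1!/5! = 2/120
(j±m)!: 2!*1!*0!*2!*1!*2! = 8
prefactor² = (2J+1)*Δ*N² = 8/15
  k=0: +1/(0!*1!*1!*0!*1!*1!) = 1
Σ = 1  ⇒  CG² = 8/15*1² = 8/15
CG = +√(8/15) = +0.730297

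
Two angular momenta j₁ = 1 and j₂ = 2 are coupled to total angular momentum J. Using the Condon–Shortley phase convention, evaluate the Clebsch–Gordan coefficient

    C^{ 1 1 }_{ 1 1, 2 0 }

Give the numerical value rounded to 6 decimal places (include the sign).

j₁+j₂−J=2  J+j₁−j₂=0  J−j₁+j₂=2  j₁+j₂+J+1=5
(j₁±m₁, j₂±m₂, J±M) = (2,0,2,2,2,0)
P² = 8/5
sum k=0..0:
  [0] +1/4 = 1/4
S = 1/4
C² = P²·S² = 1/10 ; C = +0.316228

+0.316228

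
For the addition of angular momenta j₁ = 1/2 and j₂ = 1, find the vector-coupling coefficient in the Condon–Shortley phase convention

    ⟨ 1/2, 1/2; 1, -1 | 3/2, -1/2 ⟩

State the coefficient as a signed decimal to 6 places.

+√(1/3) ≈ +0.577350

√[4·0!1!2!/4! · 1!0!0!2!1!2!] = √(4/3)
  +(−1)^0/∏(0,0,0,0,1,2)! = 1/2  (running 1/2)
⟨..|..⟩ = √(4/3)·(1/2) = +0.577350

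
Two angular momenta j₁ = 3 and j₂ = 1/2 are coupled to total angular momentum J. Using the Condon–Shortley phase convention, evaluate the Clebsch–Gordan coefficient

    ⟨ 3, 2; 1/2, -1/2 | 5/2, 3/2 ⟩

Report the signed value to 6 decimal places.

+√(5/7) = +0.845154

triangle: 1!×5!×0!/7! = 120/5040
(j±m)!: 5!×1!×0!×1!×4!×1! = 2880
prefactor² = (2J+1)×Δ×N² = 2880/7
  k=0: +1/(0!×1!×1!×0!×4!×0!) = 1/24
Σ = 1/24  ⇒  CG² = 2880/7×1/24² = 5/7
CG = +√(5/7) = +0.845154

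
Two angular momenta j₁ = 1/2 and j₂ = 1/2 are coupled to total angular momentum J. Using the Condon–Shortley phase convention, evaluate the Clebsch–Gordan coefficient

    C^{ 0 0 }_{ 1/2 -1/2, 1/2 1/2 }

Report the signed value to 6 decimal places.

-0.707107

triangle: 1!*0!*0!/2! = 1/2
(j±m)!: 0!*1!*1!*0!*0!*0! = 1
prefactor² = (2J+1)*Δ*N² = 1/2
  k=1: −1/(1!*0!*0!*0!*0!*0!) = -1
Σ = -1  ⇒  CG² = 1/2*(-1)² = 1/2
CG = −√(1/2) = -0.707107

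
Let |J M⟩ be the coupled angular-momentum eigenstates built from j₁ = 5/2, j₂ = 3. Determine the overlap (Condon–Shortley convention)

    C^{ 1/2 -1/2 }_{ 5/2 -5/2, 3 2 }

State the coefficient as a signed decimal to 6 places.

j₁+j₂−J=5  J+j₁−j₂=0  J−j₁+j₂=1  j₁+j₂+J+1=7
(j₁±m₁, j₂±m₂, J±M) = (0,5,5,1,0,1)
P² = 4800/7
sum k=5..5:
  [5] −1/120 = -1/120
S = -1/120
C² = P²·S² = 1/21 ; C = -0.218218

−√(1/21) ≈ -0.218218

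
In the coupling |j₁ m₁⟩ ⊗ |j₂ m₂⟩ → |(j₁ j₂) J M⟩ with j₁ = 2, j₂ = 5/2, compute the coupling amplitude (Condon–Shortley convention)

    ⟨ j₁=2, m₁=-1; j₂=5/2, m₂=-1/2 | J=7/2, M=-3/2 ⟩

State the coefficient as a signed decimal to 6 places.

triangle: 1!*3!*4!/9! = 144/362880
(j±m)!: 1!*3!*2!*3!*2!*5! = 17280
prefactor² = (2J+1)*Δ*N² = 384/7
  k=0: +1/(0!*1!*3!*2!*0!*2!) = 1/24
  k=1: −1/(1!*0!*2!*1!*1!*3!) = -1/12
Σ = -1/24  ⇒  CG² = 384/7*(-1/24)² = 2/21
CG = −√(2/21) = -0.308607

−√(2/21) = -0.308607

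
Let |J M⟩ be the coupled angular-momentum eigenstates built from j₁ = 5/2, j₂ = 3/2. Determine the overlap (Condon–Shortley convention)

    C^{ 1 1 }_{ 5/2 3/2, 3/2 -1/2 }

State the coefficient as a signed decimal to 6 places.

j₁+j₂−J=3  J+j₁−j₂=2  J−j₁+j₂=0  j₁+j₂+J+1=6
(j₁±m₁, j₂±m₂, J±M) = (4,1,1,2,2,0)
P² = 24/5
sum k=1..1:
  [1] −1/4 = -1/4
S = -1/4
C² = P²·S² = 3/10 ; C = -0.547723

-0.547723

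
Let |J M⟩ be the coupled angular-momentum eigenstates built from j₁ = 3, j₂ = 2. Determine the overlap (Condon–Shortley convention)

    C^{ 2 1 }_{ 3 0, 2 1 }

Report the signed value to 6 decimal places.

+√(2/7) ≈ +0.534522

triangle: 3!*3!*1!/8! = 36/40320
(j±m)!: 3!*3!*3!*1!*3!*1! = 1296
prefactor² = (2J+1)*Δ*N² = 81/14
  k=2: +1/(2!*1!*1!*1!*2!*0!) = 1/4
  k=3: −1/(3!*0!*0!*0!*3!*1!) = -1/36
Σ = 2/9  ⇒  CG² = 81/14*2/9² = 2/7
CG = +√(2/7) = +0.534522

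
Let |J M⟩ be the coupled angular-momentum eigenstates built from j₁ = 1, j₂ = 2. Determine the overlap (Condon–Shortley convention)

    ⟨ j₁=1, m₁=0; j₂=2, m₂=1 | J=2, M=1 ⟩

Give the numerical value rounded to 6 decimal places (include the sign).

√[5·1!1!3!/6! · 1!1!3!1!3!1!] = √(3/2)
  +(−1)^0/∏(0,1,1,3,0,0)! = 1/6  (running 1/6)
  +(−1)^1/∏(1,0,0,2,1,1)! = -1/2  (running -1/3)
⟨..|..⟩ = √(3/2)·(-1/3) = -0.408248

-0.408248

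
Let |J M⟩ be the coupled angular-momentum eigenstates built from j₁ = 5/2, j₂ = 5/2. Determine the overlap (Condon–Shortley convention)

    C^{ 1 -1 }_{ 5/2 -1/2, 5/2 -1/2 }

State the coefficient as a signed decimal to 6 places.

√[3·4!1!1!/7! · 2!3!2!3!0!2!] = √(144/35)
  +(−1)^2/∏(2,2,1,0,0,1)! = 1/4  (running 1/4)
⟨..|..⟩ = √(144/35)·(1/4) = +0.507093

+√(9/35) ≈ +0.507093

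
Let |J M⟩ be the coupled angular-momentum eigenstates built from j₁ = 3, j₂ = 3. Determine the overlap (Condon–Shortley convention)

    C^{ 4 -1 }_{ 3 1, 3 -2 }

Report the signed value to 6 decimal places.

triangle: 2!*4!*4!/11! = 1152/39916800
(j±m)!: 4!*2!*1!*5!*3!*5! = 4147200
prefactor² = (2J+1)*Δ*N² = 82944/77
  k=0: +1/(0!*2!*2!*1!*2!*3!) = 1/48
  k=1: −1/(1!*1!*1!*0!*3!*4!) = -1/144
Σ = 1/72  ⇒  CG² = 82944/77*1/72² = 16/77
CG = +√(16/77) = +0.455842

+0.455842  (= +√(16/77))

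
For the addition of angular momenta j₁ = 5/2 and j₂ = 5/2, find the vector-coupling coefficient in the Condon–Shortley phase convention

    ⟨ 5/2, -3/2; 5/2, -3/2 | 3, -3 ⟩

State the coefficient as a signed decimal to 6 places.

j₁+j₂−J=2  J+j₁−j₂=3  J−j₁+j₂=3  j₁+j₂+J+1=9
(j₁±m₁, j₂±m₂, J±M) = (1,4,1,4,0,6)
P² = 576
sum k=1..1:
  [1] −1/36 = -1/36
S = -1/36
C² = P²·S² = 4/9 ; C = -0.666667

-0.666667  (= −√(4/9))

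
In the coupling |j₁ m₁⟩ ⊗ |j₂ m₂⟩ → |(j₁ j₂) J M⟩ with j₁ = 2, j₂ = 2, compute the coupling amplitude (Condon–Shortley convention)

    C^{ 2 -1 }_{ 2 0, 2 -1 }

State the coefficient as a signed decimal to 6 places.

−√(1/14) ≈ -0.267261

triangle: 2!×2!×2!/7! = 8/5040
(j±m)!: 2!×2!×1!×3!×1!×3! = 144
prefactor² = (2J+1)×Δ×N² = 8/7
  k=0: +1/(0!×2!×2!×1!×0!×1!) = 1/4
  k=1: −1/(1!×1!×1!×0!×1!×2!) = -1/2
Σ = -1/4  ⇒  CG² = 8/7×(-1/4)² = 1/14
CG = −√(1/14) = -0.267261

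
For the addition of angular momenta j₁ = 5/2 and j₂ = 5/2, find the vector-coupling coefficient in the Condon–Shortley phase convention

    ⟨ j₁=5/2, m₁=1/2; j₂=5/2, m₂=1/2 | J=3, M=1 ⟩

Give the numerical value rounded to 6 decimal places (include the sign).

triangle: 2!·3!·3!/9! = 72/362880
(j±m)!: 3!·2!·3!·2!·4!·2! = 6912
prefactor² = (2J+1)·Δ·N² = 48/5
  k=0: +1/(0!·2!·2!·3!·1!·0!) = 1/24
  k=1: −1/(1!·1!·1!·2!·2!·1!) = -1/4
  k=2: +1/(2!·0!·0!·1!·3!·2!) = 1/24
Σ = -1/6  ⇒  CG² = 48/5·(-1/6)² = 4/15
CG = −√(4/15) = -0.516398

-0.516398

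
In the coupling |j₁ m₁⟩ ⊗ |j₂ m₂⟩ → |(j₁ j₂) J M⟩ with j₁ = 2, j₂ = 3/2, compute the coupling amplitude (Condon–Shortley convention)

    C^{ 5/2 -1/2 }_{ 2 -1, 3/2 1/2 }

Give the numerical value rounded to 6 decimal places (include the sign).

triangle: 1!·3!·2!/7! = 12/5040
(j±m)!: 1!·3!·2!·1!·2!·3! = 144
prefactor² = (2J+1)·Δ·N² = 72/35
  k=0: +1/(0!·1!·3!·2!·0!·0!) = 1/12
  k=1: −1/(1!·0!·2!·1!·1!·1!) = -1/2
Σ = -5/12  ⇒  CG² = 72/35·(-5/12)² = 5/14
CG = −√(5/14) = -0.597614

-0.597614  (= −√(5/14))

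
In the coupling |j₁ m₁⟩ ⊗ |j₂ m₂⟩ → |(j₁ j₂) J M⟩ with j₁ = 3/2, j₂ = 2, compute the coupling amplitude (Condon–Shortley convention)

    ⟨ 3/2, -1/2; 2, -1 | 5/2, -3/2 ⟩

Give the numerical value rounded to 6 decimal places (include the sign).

triangle: 1!·2!·3!/7! = 12/5040
(j±m)!: 1!·2!·1!·3!·1!·4! = 288
prefactor² = (2J+1)·Δ·N² = 144/35
  k=0: +1/(0!·1!·2!·1!·0!·2!) = 1/4
  k=1: −1/(1!·0!·1!·0!·1!·3!) = -1/6
Σ = 1/12  ⇒  CG² = 144/35·1/12² = 1/35
CG = +√(1/35) = +0.169031

+0.169031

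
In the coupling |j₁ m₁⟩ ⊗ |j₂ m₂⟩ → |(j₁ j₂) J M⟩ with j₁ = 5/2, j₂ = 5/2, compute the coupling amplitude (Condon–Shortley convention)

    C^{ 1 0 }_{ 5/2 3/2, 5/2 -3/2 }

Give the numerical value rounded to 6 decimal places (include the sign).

√[3·4!1!1!/7! · 4!1!1!4!1!1!] = √(288/35)
  +(−1)^0/∏(0,4,1,1,0,0)! = 1/24  (running 1/24)
  +(−1)^1/∏(1,3,0,0,1,1)! = -1/6  (running -1/8)
⟨..|..⟩ = √(288/35)·(-1/8) = -0.358569

-0.358569  (= −√(9/70))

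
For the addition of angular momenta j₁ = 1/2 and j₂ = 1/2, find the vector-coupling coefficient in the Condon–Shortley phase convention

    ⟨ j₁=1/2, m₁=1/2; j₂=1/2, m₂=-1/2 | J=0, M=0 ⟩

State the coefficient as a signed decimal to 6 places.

+0.707107

j₁+j₂−J=1  J+j₁−j₂=0  J−j₁+j₂=0  j₁+j₂+J+1=2
(j₁±m₁, j₂±m₂, J±M) = (1,0,0,1,0,0)
P² = 1/2
sum k=0..0:
  [0] +1/1 = 1
S = 1
C² = P²·S² = 1/2 ; C = +0.707107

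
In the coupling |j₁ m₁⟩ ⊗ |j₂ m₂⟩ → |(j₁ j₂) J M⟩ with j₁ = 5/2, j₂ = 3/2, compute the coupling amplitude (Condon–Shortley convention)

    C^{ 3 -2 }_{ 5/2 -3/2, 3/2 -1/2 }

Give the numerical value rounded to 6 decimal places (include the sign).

√[7·1!4!2!/8! · 1!4!1!2!1!5!] = √(48)
  +(−1)^0/∏(0,1,4,1,0,1)! = 1/24  (running 1/24)
  +(−1)^1/∏(1,0,3,0,1,2)! = -1/12  (running -1/24)
⟨..|..⟩ = √(48)·(-1/24) = -0.288675

−√(1/12) = -0.288675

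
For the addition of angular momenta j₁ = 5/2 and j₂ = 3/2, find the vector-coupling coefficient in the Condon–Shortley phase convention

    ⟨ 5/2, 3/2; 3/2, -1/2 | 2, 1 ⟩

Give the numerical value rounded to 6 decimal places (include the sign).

j₁+j₂−J=2  J+j₁−j₂=3  J−j₁+j₂=1  j₁+j₂+J+1=7
(j₁±m₁, j₂±m₂, J±M) = (4,1,1,2,3,1)
P² = 24/7
sum k=0..1:
  [0] +1/4 = 1/4
  [1] −1/6 = -1/6
S = 1/12
C² = P²·S² = 1/42 ; C = +0.154303

+0.154303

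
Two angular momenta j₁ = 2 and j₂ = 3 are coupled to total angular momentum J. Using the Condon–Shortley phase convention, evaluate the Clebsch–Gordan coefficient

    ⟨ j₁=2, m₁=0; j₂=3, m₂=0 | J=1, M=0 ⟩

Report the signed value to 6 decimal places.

√[3·4!0!2!/7! · 2!2!3!3!1!1!] = √(144/35)
  +(−1)^2/∏(2,2,0,1,0,1)! = 1/4  (running 1/4)
⟨..|..⟩ = √(144/35)·(1/4) = +0.507093

+√(9/35) = +0.507093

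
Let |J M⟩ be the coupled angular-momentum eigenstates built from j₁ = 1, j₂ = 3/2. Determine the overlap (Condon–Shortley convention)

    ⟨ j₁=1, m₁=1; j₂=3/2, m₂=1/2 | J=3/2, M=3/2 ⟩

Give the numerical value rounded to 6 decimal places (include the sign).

j₁+j₂−J=1  J+j₁−j₂=1  J−j₁+j₂=2  j₁+j₂+J+1=5
(j₁±m₁, j₂±m₂, J±M) = (2,0,2,1,3,0)
P² = 8/5
sum k=0..0:
  [0] +1/2 = 1/2
S = 1/2
C² = P²·S² = 2/5 ; C = +0.632456

+0.632456  (= +√(2/5))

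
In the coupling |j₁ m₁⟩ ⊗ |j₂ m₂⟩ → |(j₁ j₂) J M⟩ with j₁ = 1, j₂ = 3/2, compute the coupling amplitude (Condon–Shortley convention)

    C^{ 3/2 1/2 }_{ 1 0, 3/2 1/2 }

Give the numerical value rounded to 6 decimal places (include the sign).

−√(1/15) = -0.258199

triangle: 1!×1!×2!/5! = 2/120
(j±m)!: 1!×1!×2!×1!×2!×1! = 4
prefactor² = (2J+1)×Δ×N² = 4/15
  k=0: +1/(0!×1!×1!×2!×0!×0!) = 1/2
  k=1: −1/(1!×0!×0!×1!×1!×1!) = -1
Σ = -1/2  ⇒  CG² = 4/15×(-1/2)² = 1/15
CG = −√(1/15) = -0.258199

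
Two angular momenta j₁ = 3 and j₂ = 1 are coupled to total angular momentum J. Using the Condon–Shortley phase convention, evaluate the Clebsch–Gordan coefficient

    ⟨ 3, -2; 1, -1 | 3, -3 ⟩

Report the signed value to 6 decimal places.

+0.500000

j₁+j₂−J=1  J+j₁−j₂=5  J−j₁+j₂=1  j₁+j₂+J+1=8
(j₁±m₁, j₂±m₂, J±M) = (1,5,0,2,0,6)
P² = 3600
sum k=0..0:
  [0] +1/120 = 1/120
S = 1/120
C² = P²·S² = 1/4 ; C = +0.500000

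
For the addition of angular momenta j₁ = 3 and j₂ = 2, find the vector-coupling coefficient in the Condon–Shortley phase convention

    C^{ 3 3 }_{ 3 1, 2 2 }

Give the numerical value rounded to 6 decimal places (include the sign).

j₁+j₂−J=2  J+j₁−j₂=4  J−j₁+j₂=2  j₁+j₂+J+1=9
(j₁±m₁, j₂±m₂, J±M) = (4,2,4,0,6,0)
P² = 1536
sum k=2..2:
  [2] +1/96 = 1/96
S = 1/96
C² = P²·S² = 1/6 ; C = +0.408248

+√(1/6) = +0.408248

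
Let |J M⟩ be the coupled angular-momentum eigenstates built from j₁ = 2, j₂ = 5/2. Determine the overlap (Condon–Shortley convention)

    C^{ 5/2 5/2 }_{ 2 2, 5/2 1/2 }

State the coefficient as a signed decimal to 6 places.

√[6·2!2!3!/8! · 4!0!3!2!5!0!] = √(864/7)
  +(−1)^0/∏(0,2,0,3,2,0)! = 1/24  (running 1/24)
⟨..|..⟩ = √(864/7)·(1/24) = +0.462910

+√(3/14) = +0.462910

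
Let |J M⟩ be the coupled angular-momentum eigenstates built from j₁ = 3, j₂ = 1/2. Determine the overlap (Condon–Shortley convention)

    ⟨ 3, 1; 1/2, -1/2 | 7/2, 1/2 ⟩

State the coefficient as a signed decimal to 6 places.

+√(3/7) = +0.654654

j₁+j₂−J=0  J+j₁−j₂=6  J−j₁+j₂=1  j₁+j₂+J+1=8
(j₁±m₁, j₂±m₂, J±M) = (4,2,0,1,4,3)
P² = 6912/7
sum k=0..0:
  [0] +1/48 = 1/48
S = 1/48
C² = P²·S² = 3/7 ; C = +0.654654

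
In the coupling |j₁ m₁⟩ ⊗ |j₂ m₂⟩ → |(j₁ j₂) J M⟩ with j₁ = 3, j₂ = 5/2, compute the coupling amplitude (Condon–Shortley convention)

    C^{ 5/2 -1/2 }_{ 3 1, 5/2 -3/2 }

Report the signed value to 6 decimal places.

√[6·3!3!2!/9! · 4!2!1!4!2!3!] = √(576/35)
  +(−1)^0/∏(0,3,2,1,1,1)! = 1/12  (running 1/12)
  +(−1)^1/∏(1,2,1,0,2,2)! = -1/8  (running -1/24)
⟨..|..⟩ = √(576/35)·(-1/24) = -0.169031

-0.169031  (= −√(1/35))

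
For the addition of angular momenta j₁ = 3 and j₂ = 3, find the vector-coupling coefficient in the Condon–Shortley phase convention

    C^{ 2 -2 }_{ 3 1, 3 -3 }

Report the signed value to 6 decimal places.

+√(5/42) ≈ +0.345033

√[5·4!2!2!/9! · 4!2!0!6!0!4!] = √(7680/7)
  +(−1)^0/∏(0,4,2,0,0,2)! = 1/96  (running 1/96)
⟨..|..⟩ = √(7680/7)·(1/96) = +0.345033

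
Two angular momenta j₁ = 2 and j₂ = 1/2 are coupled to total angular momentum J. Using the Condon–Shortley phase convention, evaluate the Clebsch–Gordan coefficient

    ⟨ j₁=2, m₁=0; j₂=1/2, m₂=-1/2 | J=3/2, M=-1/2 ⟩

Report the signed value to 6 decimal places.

j₁+j₂−J=1  J+j₁−j₂=3  J−j₁+j₂=0  j₁+j₂+J+1=5
(j₁±m₁, j₂±m₂, J±M) = (2,2,0,1,1,2)
P² = 8/5
sum k=0..0:
  [0] +1/2 = 1/2
S = 1/2
C² = P²·S² = 2/5 ; C = +0.632456

+√(2/5) ≈ +0.632456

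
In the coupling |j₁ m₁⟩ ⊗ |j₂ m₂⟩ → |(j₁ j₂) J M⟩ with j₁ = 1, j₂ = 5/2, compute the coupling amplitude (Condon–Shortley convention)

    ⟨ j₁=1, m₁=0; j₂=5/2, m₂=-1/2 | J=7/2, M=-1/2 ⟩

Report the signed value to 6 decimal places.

√[8·0!2!5!/8! · 1!1!2!3!3!4!] = √(576/7)
  +(−1)^0/∏(0,0,1,2,1,3)! = 1/12  (running 1/12)
⟨..|..⟩ = √(576/7)·(1/12) = +0.755929

+0.755929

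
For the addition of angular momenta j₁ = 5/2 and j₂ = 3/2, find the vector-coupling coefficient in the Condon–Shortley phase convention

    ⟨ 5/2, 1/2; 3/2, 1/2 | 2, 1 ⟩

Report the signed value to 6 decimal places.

√[5·2!3!1!/7! · 3!2!2!1!3!1!] = √(12/7)
  +(−1)^1/∏(1,1,1,1,2,0)! = -1/2  (running -1/2)
  +(−1)^2/∏(2,0,0,0,3,1)! = 1/12  (running -5/12)
⟨..|..⟩ = √(12/7)·(-5/12) = -0.545545

−√(25/84) = -0.545545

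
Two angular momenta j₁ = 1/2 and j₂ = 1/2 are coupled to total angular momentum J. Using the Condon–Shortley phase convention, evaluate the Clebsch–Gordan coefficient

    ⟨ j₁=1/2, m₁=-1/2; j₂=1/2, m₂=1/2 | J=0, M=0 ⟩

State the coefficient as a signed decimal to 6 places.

j₁+j₂−J=1  J+j₁−j₂=0  J−j₁+j₂=0  j₁+j₂+J+1=2
(j₁±m₁, j₂±m₂, J±M) = (0,1,1,0,0,0)
P² = 1/2
sum k=1..1:
  [1] −1/1 = -1
S = -1
C² = P²·S² = 1/2 ; C = -0.707107

-0.707107  (= −√(1/2))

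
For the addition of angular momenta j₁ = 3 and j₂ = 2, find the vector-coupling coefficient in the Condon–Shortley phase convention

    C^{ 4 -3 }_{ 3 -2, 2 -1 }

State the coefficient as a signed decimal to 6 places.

j₁+j₂−J=1  J+j₁−j₂=5  J−j₁+j₂=3  j₁+j₂+J+1=10
(j₁±m₁, j₂±m₂, J±M) = (1,5,1,3,1,7)
P² = 6480
sum k=0..1:
  [0] +1/240 = 1/240
  [1] −1/144 = -1/144
S = -1/360
C² = P²·S² = 1/20 ; C = -0.223607

−√(1/20) ≈ -0.223607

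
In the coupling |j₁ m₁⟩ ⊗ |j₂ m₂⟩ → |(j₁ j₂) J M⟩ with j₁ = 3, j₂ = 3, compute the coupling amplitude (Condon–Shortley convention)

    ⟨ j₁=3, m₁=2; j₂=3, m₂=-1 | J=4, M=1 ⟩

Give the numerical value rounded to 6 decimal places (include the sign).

triangle: 2!·4!·4!/11! = 1152/39916800
(j±m)!: 5!·1!·2!·4!·5!·3! = 4147200
prefactor² = (2J+1)·Δ·N² = 82944/77
  k=0: +1/(0!·2!·1!·2!·3!·2!) = 1/48
  k=1: −1/(1!·1!·0!·1!·4!·3!) = -1/144
Σ = 1/72  ⇒  CG² = 82944/77·1/72² = 16/77
CG = +√(16/77) = +0.455842

+0.455842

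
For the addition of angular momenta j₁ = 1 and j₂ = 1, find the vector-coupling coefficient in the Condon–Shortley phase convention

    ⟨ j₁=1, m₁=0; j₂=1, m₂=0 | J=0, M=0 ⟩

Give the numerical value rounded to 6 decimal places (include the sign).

−√(1/3) = -0.577350

j₁+j₂−J=2  J+j₁−j₂=0  J−j₁+j₂=0  j₁+j₂+J+1=3
(j₁±m₁, j₂±m₂, J±M) = (1,1,1,1,0,0)
P² = 1/3
sum k=1..1:
  [1] −1/1 = -1
S = -1
C² = P²·S² = 1/3 ; C = -0.577350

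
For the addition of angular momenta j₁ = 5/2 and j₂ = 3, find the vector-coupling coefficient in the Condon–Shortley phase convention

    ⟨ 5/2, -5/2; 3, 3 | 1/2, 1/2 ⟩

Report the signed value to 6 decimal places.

-0.534522

triangle: 5!·0!·1!/7! = 120/5040
(j±m)!: 0!·5!·6!·0!·1!·0! = 86400
prefactor² = (2J+1)·Δ·N² = 28800/7
  k=5: −1/(5!·0!·0!·1!·0!·0!) = -1/120
Σ = -1/120  ⇒  CG² = 28800/7·(-1/120)² = 2/7
CG = −√(2/7) = -0.534522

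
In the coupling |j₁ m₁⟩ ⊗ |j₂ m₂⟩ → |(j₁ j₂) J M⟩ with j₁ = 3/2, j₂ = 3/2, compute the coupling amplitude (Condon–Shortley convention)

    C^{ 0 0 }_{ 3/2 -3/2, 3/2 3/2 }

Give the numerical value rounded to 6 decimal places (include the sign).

−√(1/4) ≈ -0.500000

j₁+j₂−J=3  J+j₁−j₂=0  J−j₁+j₂=0  j₁+j₂+J+1=4
(j₁±m₁, j₂±m₂, J±M) = (0,3,3,0,0,0)
P² = 9
sum k=3..3:
  [3] −1/6 = -1/6
S = -1/6
C² = P²·S² = 1/4 ; C = -0.500000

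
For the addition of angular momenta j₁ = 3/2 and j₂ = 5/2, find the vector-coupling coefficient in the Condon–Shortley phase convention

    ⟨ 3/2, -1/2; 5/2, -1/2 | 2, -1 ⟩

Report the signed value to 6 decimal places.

j₁+j₂−J=2  J+j₁−j₂=1  J−j₁+j₂=3  j₁+j₂+J+1=7
(j₁±m₁, j₂±m₂, J±M) = (1,2,2,3,1,3)
P² = 12/7
sum k=1..2:
  [1] −1/2 = -1/2
  [2] +1/12 = 1/12
S = -5/12
C² = P²·S² = 25/84 ; C = -0.545545

-0.545545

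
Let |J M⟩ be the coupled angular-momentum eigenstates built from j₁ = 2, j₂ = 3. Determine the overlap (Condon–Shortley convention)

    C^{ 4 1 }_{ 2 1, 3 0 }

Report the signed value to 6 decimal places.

j₁+j₂−J=1  J+j₁−j₂=3  J−j₁+j₂=5  j₁+j₂+J+1=10
(j₁±m₁, j₂±m₂, J±M) = (3,1,3,3,5,3)
P² = 1944/7
sum k=0..1:
  [0] +1/24 = 1/24
  [1] −1/72 = -1/72
S = 1/36
C² = P²·S² = 3/14 ; C = +0.462910

+√(3/14) = +0.462910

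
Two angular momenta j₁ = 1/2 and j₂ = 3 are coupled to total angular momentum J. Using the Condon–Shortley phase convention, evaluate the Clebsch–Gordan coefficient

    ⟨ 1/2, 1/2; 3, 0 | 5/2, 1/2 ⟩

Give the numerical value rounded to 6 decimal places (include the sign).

+0.654654  (= +√(3/7))

j₁+j₂−J=1  J+j₁−j₂=0  J−j₁+j₂=5  j₁+j₂+J+1=7
(j₁±m₁, j₂±m₂, J±M) = (1,0,3,3,3,2)
P² = 432/7
sum k=0..0:
  [0] +1/12 = 1/12
S = 1/12
C² = P²·S² = 3/7 ; C = +0.654654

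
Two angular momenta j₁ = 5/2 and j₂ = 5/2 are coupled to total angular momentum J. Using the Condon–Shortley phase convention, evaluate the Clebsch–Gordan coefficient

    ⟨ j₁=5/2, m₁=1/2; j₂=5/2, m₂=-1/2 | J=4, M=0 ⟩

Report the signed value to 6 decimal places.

+0.377964

j₁+j₂−J=1  J+j₁−j₂=4  J−j₁+j₂=4  j₁+j₂+J+1=10
(j₁±m₁, j₂±m₂, J±M) = (3,2,2,3,4,4)
P² = 20736/175
sum k=0..1:
  [0] +1/16 = 1/16
  [1] −1/36 = -1/36
S = 5/144
C² = P²·S² = 1/7 ; C = +0.377964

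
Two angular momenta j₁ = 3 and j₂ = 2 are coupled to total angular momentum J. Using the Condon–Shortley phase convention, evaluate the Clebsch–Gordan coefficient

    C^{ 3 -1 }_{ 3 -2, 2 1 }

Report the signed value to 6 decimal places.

+0.500000  (= +√(1/4))

√[7·2!4!2!/9! · 1!5!3!1!2!4!] = √(64)
  +(−1)^1/∏(1,1,4,2,0,0)! = -1/48  (running -1/48)
  +(−1)^2/∏(2,0,3,1,1,1)! = 1/12  (running 1/16)
⟨..|..⟩ = √(64)·(1/16) = +0.500000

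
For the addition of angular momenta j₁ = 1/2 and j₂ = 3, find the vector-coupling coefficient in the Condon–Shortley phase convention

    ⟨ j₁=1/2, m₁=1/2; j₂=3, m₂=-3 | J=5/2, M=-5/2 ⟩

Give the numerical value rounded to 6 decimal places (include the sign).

triangle: 1!×0!×5!/7! = 120/5040
(j±m)!: 1!×0!×0!×6!×0!×5! = 86400
prefactor² = (2J+1)×Δ×N² = 86400/7
  k=0: +1/(0!×1!×0!×0!×0!×5!) = 1/120
Σ = 1/120  ⇒  CG² = 86400/7×1/120² = 6/7
CG = +√(6/7) = +0.925820

+0.925820  (= +√(6/7))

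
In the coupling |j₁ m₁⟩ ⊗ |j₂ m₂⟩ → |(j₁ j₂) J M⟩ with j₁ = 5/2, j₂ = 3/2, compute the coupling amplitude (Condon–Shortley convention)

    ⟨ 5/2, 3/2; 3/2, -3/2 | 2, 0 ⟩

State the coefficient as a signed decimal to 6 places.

+√(3/7) ≈ +0.654654

triangle: 2!×3!×1!/7! = 12/5040
(j±m)!: 4!×1!×0!×3!×2!×2! = 576
prefactor² = (2J+1)×Δ×N² = 48/7
  k=0: +1/(0!×2!×1!×0!×2!×1!) = 1/4
Σ = 1/4  ⇒  CG² = 48/7×1/4² = 3/7
CG = +√(3/7) = +0.654654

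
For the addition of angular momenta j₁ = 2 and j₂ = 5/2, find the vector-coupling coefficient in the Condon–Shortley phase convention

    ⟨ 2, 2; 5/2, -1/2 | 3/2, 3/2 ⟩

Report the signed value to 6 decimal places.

+√(4/35) ≈ +0.338062

√[4·3!1!2!/7! · 4!0!2!3!3!0!] = √(576/35)
  +(−1)^0/∏(0,3,0,2,1,0)! = 1/12  (running 1/12)
⟨..|..⟩ = √(576/35)·(1/12) = +0.338062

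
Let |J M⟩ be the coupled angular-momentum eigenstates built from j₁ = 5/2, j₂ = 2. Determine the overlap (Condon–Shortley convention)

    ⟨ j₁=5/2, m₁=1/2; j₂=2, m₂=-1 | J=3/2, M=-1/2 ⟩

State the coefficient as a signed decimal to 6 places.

-0.487950  (= −√(5/21))

j₁+j₂−J=3  J+j₁−j₂=2  J−j₁+j₂=1  j₁+j₂+J+1=7
(j₁±m₁, j₂±m₂, J±M) = (3,2,1,3,1,2)
P² = 48/35
sum k=0..1:
  [0] +1/12 = 1/12
  [1] −1/2 = -1/2
S = -5/12
C² = P²·S² = 5/21 ; C = -0.487950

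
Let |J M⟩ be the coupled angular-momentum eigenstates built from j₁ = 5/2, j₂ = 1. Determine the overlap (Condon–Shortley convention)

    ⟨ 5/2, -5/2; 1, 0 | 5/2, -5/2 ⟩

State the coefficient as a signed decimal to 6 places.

triangle: 1!*4!*1!/7! = 24/5040
(j±m)!: 0!*5!*1!*1!*0!*5! = 14400
prefactor² = (2J+1)*Δ*N² = 2880/7
  k=1: −1/(1!*0!*4!*0!*0!*1!) = -1/24
Σ = -1/24  ⇒  CG² = 2880/7*(-1/24)² = 5/7
CG = −√(5/7) = -0.845154

-0.845154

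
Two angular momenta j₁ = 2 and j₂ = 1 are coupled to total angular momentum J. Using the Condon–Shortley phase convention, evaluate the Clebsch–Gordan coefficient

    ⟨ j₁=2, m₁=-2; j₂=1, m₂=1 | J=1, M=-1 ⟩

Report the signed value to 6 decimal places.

j₁+j₂−J=2  J+j₁−j₂=2  J−j₁+j₂=0  j₁+j₂+J+1=5
(j₁±m₁, j₂±m₂, J±M) = (0,4,2,0,0,2)
P² = 48/5
sum k=2..2:
  [2] +1/4 = 1/4
S = 1/4
C² = P²·S² = 3/5 ; C = +0.774597

+0.774597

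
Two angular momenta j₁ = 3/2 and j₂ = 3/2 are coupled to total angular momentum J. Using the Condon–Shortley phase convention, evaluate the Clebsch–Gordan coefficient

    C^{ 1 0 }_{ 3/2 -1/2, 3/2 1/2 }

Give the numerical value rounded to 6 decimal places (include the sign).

−√(1/20) = -0.223607

triangle: 2!·1!·1!/5! = 2/120
(j±m)!: 1!·2!·2!·1!·1!·1! = 4
prefactor² = (2J+1)·Δ·N² = 1/5
  k=1: −1/(1!·1!·1!·1!·0!·0!) = -1
  k=2: +1/(2!·0!·0!·0!·1!·1!) = 1/2
Σ = -1/2  ⇒  CG² = 1/5·(-1/2)² = 1/20
CG = −√(1/20) = -0.223607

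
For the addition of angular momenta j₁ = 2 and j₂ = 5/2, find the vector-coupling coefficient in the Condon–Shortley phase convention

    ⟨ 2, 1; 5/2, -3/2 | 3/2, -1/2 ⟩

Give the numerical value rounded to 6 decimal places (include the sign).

−√(2/105) ≈ -0.138013

triangle: 3!×1!×2!/7! = 12/5040
(j±m)!: 3!×1!×1!×4!×1!×2! = 288
prefactor² = (2J+1)×Δ×N² = 96/35
  k=0: +1/(0!×3!×1!×1!×0!×1!) = 1/6
  k=1: −1/(1!×2!×0!×0!×1!×2!) = -1/4
Σ = -1/12  ⇒  CG² = 96/35×(-1/12)² = 2/105
CG = −√(2/105) = -0.138013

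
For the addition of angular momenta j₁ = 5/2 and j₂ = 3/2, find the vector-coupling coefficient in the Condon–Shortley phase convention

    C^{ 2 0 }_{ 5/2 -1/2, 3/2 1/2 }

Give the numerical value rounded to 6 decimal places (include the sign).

j₁+j₂−J=2  J+j₁−j₂=3  J−j₁+j₂=1  j₁+j₂+J+1=7
(j₁±m₁, j₂±m₂, J±M) = (2,3,2,1,2,2)
P² = 8/7
sum k=1..2:
  [1] −1/2 = -1/2
  [2] +1/4 = 1/4
S = -1/4
C² = P²·S² = 1/14 ; C = -0.267261

−√(1/14) ≈ -0.267261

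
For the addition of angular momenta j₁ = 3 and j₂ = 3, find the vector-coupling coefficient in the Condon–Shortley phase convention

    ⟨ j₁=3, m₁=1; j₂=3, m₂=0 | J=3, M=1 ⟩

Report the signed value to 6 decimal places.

triangle: 3!·3!·3!/10! = 216/3628800
(j±m)!: 4!·2!·3!·3!·4!·2! = 82944
prefactor² = (2J+1)·Δ·N² = 864/25
  k=0: +1/(0!·3!·2!·3!·1!·0!) = 1/72
  k=1: −1/(1!·2!·1!·2!·2!·1!) = -1/8
  k=2: +1/(2!·1!·0!·1!·3!·2!) = 1/24
Σ = -5/72  ⇒  CG² = 864/25·(-5/72)² = 1/6
CG = −√(1/6) = -0.408248

−√(1/6) ≈ -0.408248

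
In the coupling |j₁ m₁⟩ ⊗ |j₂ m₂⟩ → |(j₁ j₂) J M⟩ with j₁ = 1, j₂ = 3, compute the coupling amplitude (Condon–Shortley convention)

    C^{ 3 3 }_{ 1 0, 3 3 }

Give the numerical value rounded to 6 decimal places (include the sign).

triangle: 1!×1!×5!/8! = 120/40320
(j±m)!: 1!×1!×6!×0!×6!×0! = 518400
prefactor² = (2J+1)×Δ×N² = 10800
  k=1: −1/(1!×0!×0!×5!×1!×0!) = -1/120
Σ = -1/120  ⇒  CG² = 10800×(-1/120)² = 3/4
CG = −√(3/4) = -0.866025

-0.866025  (= −√(3/4))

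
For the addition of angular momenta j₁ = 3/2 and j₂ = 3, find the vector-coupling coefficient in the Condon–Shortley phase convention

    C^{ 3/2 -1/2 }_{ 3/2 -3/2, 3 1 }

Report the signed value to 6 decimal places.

-0.338062  (= −√(4/35))

√[4·3!0!3!/7! · 0!3!4!2!1!2!] = √(576/35)
  +(−1)^3/∏(3,0,0,1,0,2)! = -1/12  (running -1/12)
⟨..|..⟩ = √(576/35)·(-1/12) = -0.338062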